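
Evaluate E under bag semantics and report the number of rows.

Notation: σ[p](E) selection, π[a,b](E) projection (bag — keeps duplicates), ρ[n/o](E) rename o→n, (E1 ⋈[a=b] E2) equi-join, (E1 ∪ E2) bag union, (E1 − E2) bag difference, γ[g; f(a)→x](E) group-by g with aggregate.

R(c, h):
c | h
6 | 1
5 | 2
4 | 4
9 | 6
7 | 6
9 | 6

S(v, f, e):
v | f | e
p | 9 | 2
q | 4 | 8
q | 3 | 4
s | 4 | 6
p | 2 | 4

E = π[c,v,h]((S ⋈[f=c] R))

Row counts bottom-up:
  S → 5
  R → 6
  (S ⋈[f=c] R) → 4
  π[c,v,h]((S ⋈[f=c] R)) → 4

|E| = 4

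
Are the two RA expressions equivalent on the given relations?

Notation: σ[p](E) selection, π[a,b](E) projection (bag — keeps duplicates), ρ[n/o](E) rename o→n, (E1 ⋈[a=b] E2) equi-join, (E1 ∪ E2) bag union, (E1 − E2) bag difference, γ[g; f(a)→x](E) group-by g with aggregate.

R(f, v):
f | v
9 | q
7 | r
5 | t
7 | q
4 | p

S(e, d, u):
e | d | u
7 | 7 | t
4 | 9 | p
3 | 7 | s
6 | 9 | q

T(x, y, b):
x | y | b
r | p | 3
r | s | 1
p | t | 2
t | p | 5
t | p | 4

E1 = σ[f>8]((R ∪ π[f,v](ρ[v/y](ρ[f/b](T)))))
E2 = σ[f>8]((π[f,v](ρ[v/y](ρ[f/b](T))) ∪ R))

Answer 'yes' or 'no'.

E1 per-node cardinality:
  R → 5
  T → 5
  ρ[f/b](T) → 5
  ρ[v/y](ρ[f/b](T)) → 5
  π[f,v](ρ[v/y](ρ[f/b](T))) → 5
  (R ∪ π[f,v](ρ[v/y](ρ[f/b](T)))) → 10
  σ[f>8]((R ∪ π[f,v](ρ[v/y](ρ[f/b](T))))) → 1
E2 per-node cardinality:
  T → 5
  ρ[f/b](T) → 5
  ρ[v/y](ρ[f/b](T)) → 5
  π[f,v](ρ[v/y](ρ[f/b](T))) → 5
  R → 5
  (π[f,v](ρ[v/y](ρ[f/b](T))) ∪ R) → 10
  σ[f>8]((π[f,v](ρ[v/y](ρ[f/b](T))) ∪ R)) → 1

E1 and E2 produce the same multiset:
f | v
9 | q

yes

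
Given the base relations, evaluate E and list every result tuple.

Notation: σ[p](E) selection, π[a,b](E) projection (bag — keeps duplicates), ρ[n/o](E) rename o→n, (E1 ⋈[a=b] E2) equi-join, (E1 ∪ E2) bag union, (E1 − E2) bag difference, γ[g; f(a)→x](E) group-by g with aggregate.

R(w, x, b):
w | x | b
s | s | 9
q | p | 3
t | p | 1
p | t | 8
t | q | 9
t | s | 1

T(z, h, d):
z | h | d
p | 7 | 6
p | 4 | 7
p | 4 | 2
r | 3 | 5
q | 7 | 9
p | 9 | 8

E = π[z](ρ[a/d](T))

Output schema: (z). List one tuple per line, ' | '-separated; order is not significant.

Row counts bottom-up:
  T → 6
  ρ[a/d](T) → 6
  π[z](ρ[a/d](T)) → 6

== RESULT ==
z
p
p
p
p
q
r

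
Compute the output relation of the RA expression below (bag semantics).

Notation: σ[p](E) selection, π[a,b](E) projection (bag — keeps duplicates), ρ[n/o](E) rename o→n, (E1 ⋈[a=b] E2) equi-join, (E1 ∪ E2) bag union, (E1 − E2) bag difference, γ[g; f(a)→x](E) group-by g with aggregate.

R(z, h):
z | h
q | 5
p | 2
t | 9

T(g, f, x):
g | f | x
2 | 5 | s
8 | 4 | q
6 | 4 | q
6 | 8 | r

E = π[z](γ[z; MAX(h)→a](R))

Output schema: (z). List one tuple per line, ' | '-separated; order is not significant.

Subexpression sizes:
  R → 3
  γ[z; MAX(h)→a](R) → 3
  π[z](γ[z; MAX(h)→a](R)) → 3

== RESULT ==
z
p
q
t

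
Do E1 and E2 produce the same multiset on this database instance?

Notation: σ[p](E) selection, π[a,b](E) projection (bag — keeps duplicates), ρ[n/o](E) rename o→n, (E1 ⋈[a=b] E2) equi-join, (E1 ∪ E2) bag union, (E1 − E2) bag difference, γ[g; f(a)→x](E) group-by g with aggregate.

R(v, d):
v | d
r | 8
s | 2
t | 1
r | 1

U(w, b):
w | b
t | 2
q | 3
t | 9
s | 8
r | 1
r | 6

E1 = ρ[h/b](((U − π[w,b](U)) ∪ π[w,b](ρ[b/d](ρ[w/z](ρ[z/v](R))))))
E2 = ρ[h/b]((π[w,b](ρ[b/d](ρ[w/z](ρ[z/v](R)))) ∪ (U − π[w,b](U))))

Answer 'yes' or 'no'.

E1 per-node cardinality:
  U → 6
  U → 6
  π[w,b](U) → 6
  (U − π[w,b](U)) → 0
  R → 4
  ρ[z/v](R) → 4
  ρ[w/z](ρ[z/v](R)) → 4
  ρ[b/d](ρ[w/z](ρ[z/v](R))) → 4
  π[w,b](ρ[b/d](ρ[w/z](ρ[z/v](R)))) → 4
  ((U − π[w,b](U)) ∪ π[w,b](ρ[b/d](ρ[w/z](ρ[z/v](R))))) → 4
  ρ[h/b](((U − π[w,b](U)) ∪ π[w,b](ρ[b/d](ρ[w/z](ρ[z/v](R)))))) → 4
E2 per-node cardinality:
  R → 4
  ρ[z/v](R) → 4
  ρ[w/z](ρ[z/v](R)) → 4
  ρ[b/d](ρ[w/z](ρ[z/v](R))) → 4
  π[w,b](ρ[b/d](ρ[w/z](ρ[z/v](R)))) → 4
  U → 6
  U → 6
  π[w,b](U) → 6
  (U − π[w,b](U)) → 0
  (π[w,b](ρ[b/d](ρ[w/z](ρ[z/v](R)))) ∪ (U − π[w,b](U))) → 4
  ρ[h/b]((π[w,b](ρ[b/d](ρ[w/z](ρ[z/v](R)))) ∪ (U − π[w,b](U)))) → 4

E1 and E2 produce the same multiset:
w | h
r | 1
r | 8
s | 2
t | 1

yes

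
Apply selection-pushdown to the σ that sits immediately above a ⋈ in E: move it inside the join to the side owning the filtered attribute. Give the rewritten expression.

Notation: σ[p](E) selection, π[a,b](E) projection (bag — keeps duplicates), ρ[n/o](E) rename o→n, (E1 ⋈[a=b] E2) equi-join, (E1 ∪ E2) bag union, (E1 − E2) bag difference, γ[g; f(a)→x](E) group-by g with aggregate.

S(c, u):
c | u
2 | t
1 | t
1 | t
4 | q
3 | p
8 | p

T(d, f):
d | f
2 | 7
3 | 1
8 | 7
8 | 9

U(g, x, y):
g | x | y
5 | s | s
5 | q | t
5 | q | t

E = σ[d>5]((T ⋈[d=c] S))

σ filters on d, owned by the left side.
E' = (σ[d>5](T) ⋈[d=c] S)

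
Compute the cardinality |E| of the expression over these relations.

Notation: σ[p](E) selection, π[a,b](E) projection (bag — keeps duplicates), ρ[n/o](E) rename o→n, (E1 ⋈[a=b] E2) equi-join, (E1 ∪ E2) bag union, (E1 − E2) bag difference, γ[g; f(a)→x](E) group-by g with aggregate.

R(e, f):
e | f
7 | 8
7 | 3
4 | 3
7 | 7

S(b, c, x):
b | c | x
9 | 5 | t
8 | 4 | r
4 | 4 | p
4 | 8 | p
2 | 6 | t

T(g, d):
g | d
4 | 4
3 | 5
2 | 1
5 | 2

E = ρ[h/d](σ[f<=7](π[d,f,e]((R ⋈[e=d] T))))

Subexpression sizes:
  R → 4
  T → 4
  (R ⋈[e=d] T) → 1
  π[d,f,e]((R ⋈[e=d] T)) → 1
  σ[f<=7](π[d,f,e]((R ⋈[e=d] T))) → 1
  ρ[h/d](σ[f<=7](π[d,f,e]((R ⋈[e=d] T)))) → 1

|E| = 1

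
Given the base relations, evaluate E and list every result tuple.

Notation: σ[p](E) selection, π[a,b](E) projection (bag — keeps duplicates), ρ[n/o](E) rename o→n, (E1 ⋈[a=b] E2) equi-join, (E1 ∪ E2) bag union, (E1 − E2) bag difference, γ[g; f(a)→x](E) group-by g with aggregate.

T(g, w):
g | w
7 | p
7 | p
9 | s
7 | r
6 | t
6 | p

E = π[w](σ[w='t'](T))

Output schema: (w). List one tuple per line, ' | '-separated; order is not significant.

Row counts bottom-up:
  T → 6
  σ[w='t'](T) → 1
  π[w](σ[w='t'](T)) → 1

== RESULT ==
w
t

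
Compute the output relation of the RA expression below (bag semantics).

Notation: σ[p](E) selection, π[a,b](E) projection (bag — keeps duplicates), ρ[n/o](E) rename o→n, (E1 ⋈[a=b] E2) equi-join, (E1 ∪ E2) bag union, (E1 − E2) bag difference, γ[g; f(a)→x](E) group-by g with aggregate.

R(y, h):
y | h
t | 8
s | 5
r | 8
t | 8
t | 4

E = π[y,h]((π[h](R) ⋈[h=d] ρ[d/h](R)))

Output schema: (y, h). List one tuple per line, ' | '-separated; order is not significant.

Per-node cardinality:
  R → 5
  π[h](R) → 5
  R → 5
  ρ[d/h](R) → 5
  (π[h](R) ⋈[h=d] ρ[d/h](R)) → 11
  π[y,h]((π[h](R) ⋈[h=d] ρ[d/h](R))) → 11

== RESULT ==
y | h
r | 8
r | 8
r | 8
s | 5
t | 4
t | 8
t | 8
t | 8
t | 8
t | 8
t | 8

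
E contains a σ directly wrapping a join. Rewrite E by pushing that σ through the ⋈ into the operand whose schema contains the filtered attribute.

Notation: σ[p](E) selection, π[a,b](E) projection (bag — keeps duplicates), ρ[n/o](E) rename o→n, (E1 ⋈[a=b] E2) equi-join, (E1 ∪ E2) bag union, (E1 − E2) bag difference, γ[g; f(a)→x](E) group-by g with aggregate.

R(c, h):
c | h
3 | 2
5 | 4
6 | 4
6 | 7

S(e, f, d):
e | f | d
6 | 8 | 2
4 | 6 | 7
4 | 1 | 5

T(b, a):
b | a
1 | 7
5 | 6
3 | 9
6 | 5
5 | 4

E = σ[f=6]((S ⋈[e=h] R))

σ filters on f, owned by the left side.
E' = (σ[f=6](S) ⋈[e=h] R)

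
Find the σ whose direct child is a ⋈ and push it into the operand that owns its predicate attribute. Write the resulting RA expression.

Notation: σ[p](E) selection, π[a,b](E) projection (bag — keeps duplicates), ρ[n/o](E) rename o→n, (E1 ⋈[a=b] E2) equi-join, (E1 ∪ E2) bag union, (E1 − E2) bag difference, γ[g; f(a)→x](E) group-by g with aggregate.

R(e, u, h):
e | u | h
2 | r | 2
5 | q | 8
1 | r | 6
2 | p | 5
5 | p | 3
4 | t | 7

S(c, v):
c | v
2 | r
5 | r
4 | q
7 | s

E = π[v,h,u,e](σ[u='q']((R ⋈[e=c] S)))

σ filters on u, owned by the left side.
E' = π[v,h,u,e]((σ[u='q'](R) ⋈[e=c] S))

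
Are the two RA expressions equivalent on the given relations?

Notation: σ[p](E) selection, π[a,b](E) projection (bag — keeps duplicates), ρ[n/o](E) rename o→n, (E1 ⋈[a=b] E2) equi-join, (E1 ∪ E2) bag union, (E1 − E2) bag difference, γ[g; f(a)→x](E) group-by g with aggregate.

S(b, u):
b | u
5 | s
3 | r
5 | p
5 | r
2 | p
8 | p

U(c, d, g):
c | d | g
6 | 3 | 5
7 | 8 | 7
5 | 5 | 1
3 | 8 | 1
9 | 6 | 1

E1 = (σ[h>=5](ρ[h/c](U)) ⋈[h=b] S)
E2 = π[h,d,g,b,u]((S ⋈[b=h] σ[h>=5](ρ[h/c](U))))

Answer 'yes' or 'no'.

E1 stepwise |·|:
  U → 5
  ρ[h/c](U) → 5
  σ[h>=5](ρ[h/c](U)) → 4
  S → 6
  (σ[h>=5](ρ[h/c](U)) ⋈[h=b] S) → 3
E2 stepwise |·|:
  S → 6
  U → 5
  ρ[h/c](U) → 5
  σ[h>=5](ρ[h/c](U)) → 4
  (S ⋈[b=h] σ[h>=5](ρ[h/c](U))) → 3
  π[h,d,g,b,u]((S ⋈[b=h] σ[h>=5](ρ[h/c](U)))) → 3

E1 and E2 produce the same multiset:
h | d | g | b | u
5 | 5 | 1 | 5 | p
5 | 5 | 1 | 5 | r
5 | 5 | 1 | 5 | s

yes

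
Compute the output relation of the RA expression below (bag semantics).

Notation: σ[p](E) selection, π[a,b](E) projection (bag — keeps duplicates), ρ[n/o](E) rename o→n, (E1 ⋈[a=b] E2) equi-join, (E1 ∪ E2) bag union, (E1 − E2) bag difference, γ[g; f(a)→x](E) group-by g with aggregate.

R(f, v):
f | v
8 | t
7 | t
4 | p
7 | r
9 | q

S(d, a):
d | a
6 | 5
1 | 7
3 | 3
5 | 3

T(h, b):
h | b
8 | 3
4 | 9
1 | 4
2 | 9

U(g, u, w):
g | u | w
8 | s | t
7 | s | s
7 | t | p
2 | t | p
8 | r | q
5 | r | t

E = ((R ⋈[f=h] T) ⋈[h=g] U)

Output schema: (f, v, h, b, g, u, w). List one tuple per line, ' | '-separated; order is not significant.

Per-node cardinality:
  R → 5
  T → 4
  (R ⋈[f=h] T) → 2
  U → 6
  ((R ⋈[f=h] T) ⋈[h=g] U) → 2

== RESULT ==
f | v | h | b | g | u | w
8 | t | 8 | 3 | 8 | r | q
8 | t | 8 | 3 | 8 | s | t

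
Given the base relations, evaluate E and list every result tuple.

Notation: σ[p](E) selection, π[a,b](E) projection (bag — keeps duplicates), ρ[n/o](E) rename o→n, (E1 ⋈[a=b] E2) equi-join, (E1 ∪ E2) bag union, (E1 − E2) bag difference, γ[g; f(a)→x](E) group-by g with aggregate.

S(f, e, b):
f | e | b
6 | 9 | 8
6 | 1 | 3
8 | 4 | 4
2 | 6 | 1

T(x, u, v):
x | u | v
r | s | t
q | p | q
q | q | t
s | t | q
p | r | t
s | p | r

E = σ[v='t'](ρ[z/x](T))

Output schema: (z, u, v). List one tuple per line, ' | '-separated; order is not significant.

Per-node cardinality:
  T → 6
  ρ[z/x](T) → 6
  σ[v='t'](ρ[z/x](T)) → 3

== RESULT ==
z | u | v
p | r | t
q | q | t
r | s | t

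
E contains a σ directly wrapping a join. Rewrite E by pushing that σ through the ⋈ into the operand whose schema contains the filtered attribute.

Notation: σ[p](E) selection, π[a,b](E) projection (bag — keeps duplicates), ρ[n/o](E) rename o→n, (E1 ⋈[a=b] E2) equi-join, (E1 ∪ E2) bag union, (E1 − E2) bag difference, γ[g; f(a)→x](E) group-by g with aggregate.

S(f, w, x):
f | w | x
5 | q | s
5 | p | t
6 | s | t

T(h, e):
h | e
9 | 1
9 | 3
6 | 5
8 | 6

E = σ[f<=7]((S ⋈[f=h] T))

σ filters on f, owned by the left side.
E' = (σ[f<=7](S) ⋈[f=h] T)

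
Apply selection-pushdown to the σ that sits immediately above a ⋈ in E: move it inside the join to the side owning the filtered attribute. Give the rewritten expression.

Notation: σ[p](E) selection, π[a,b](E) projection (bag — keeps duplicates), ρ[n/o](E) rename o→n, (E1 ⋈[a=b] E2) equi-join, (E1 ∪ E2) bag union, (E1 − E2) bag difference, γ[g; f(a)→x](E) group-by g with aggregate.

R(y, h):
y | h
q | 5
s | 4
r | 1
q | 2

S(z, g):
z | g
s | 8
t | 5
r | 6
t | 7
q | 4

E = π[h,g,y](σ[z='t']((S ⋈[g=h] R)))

σ filters on z, owned by the left side.
E' = π[h,g,y]((σ[z='t'](S) ⋈[g=h] R))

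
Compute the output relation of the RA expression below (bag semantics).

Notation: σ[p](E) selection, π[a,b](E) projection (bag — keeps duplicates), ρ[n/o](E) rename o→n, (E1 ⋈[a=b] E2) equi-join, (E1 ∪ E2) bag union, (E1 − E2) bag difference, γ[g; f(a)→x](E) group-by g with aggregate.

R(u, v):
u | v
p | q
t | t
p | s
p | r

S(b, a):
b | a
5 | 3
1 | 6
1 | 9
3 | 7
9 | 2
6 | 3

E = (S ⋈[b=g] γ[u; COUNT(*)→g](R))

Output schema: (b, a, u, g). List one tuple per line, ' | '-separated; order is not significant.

Per-node cardinality:
  S → 6
  R → 4
  γ[u; COUNT(*)→g](R) → 2
  (S ⋈[b=g] γ[u; COUNT(*)→g](R)) → 3

== RESULT ==
b | a | u | g
1 | 6 | t | 1
1 | 9 | t | 1
3 | 7 | p | 3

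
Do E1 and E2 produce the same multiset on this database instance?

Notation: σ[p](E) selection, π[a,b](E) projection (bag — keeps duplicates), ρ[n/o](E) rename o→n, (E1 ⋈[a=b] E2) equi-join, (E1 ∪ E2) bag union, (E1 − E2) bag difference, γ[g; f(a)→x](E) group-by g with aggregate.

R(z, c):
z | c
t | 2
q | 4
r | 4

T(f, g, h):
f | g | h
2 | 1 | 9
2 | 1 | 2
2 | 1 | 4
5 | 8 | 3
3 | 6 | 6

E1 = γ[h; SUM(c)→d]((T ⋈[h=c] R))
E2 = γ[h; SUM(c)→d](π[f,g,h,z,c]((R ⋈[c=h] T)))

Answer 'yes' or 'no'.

E1 row counts bottom-up:
  T → 5
  R → 3
  (T ⋈[h=c] R) → 3
  γ[h; SUM(c)→d]((T ⋈[h=c] R)) → 2
E2 row counts bottom-up:
  R → 3
  T → 5
  (R ⋈[c=h] T) → 3
  π[f,g,h,z,c]((R ⋈[c=h] T)) → 3
  γ[h; SUM(c)→d](π[f,g,h,z,c]((R ⋈[c=h] T))) → 2

E1 and E2 produce the same multiset:
h | d
2 | 2
4 | 8

yes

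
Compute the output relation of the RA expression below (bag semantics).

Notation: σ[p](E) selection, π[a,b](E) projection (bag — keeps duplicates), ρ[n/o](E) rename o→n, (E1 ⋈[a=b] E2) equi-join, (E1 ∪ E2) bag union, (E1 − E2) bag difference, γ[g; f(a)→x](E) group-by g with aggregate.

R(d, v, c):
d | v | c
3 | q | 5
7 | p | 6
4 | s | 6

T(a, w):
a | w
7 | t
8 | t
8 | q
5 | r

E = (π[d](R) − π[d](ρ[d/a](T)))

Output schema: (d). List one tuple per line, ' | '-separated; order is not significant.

Stepwise |·|:
  R → 3
  π[d](R) → 3
  T → 4
  ρ[d/a](T) → 4
  π[d](ρ[d/a](T)) → 4
  (π[d](R) − π[d](ρ[d/a](T))) → 2

== RESULT ==
d
3
4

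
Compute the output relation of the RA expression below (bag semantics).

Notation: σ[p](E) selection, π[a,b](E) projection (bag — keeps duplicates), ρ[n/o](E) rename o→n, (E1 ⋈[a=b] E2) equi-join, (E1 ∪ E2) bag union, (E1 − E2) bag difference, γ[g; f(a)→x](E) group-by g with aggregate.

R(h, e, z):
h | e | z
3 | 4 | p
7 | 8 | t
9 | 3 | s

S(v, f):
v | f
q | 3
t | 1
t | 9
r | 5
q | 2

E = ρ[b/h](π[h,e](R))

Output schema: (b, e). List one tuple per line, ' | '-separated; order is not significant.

Row counts bottom-up:
  R → 3
  π[h,e](R) → 3
  ρ[b/h](π[h,e](R)) → 3

== RESULT ==
b | e
3 | 4
7 | 8
9 | 3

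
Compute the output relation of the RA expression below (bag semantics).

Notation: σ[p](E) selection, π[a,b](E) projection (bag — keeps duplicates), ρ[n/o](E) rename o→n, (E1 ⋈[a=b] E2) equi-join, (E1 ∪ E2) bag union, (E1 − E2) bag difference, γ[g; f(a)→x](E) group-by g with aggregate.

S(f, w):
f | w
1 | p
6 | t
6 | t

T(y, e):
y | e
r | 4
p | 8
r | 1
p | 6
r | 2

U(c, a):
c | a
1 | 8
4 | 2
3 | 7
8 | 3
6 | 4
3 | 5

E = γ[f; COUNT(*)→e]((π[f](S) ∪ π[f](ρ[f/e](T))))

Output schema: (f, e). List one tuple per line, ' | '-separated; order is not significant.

Row counts bottom-up:
  S → 3
  π[f](S) → 3
  T → 5
  ρ[f/e](T) → 5
  π[f](ρ[f/e](T)) → 5
  (π[f](S) ∪ π[f](ρ[f/e](T))) → 8
  γ[f; COUNT(*)→e]((π[f](S) ∪ π[f](ρ[f/e](T)))) → 5

== RESULT ==
f | e
1 | 2
2 | 1
4 | 1
6 | 3
8 | 1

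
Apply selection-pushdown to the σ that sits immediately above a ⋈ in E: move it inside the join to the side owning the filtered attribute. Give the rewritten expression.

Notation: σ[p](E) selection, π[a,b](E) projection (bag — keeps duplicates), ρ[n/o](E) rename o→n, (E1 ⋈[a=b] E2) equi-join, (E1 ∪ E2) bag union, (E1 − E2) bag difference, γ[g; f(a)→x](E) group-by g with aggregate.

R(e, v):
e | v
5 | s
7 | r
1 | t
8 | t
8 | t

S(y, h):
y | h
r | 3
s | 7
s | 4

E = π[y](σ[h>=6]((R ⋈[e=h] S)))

σ filters on h, owned by the right side.
E' = π[y]((R ⋈[e=h] σ[h>=6](S)))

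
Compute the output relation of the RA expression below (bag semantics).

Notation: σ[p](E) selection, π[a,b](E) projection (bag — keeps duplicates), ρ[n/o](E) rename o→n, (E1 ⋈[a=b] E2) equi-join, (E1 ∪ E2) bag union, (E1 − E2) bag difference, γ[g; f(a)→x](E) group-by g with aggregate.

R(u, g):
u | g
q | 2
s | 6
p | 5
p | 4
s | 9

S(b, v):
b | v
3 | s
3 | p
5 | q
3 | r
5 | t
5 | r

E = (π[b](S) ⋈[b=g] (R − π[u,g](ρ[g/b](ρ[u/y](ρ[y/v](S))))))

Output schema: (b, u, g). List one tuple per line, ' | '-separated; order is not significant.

Subexpression sizes:
  S → 6
  π[b](S) → 6
  R → 5
  S → 6
  ρ[y/v](S) → 6
  ρ[u/y](ρ[y/v](S)) → 6
  ρ[g/b](ρ[u/y](ρ[y/v](S))) → 6
  π[u,g](ρ[g/b](ρ[u/y](ρ[y/v](S)))) → 6
  (R − π[u,g](ρ[g/b](ρ[u/y](ρ[y/v](S))))) → 5
  (π[b](S) ⋈[b=g] (R − π[u,g](ρ[g/b](ρ[u/y](ρ[y/v](S)))))) → 3

== RESULT ==
b | u | g
5 | p | 5
5 | p | 5
5 | p | 5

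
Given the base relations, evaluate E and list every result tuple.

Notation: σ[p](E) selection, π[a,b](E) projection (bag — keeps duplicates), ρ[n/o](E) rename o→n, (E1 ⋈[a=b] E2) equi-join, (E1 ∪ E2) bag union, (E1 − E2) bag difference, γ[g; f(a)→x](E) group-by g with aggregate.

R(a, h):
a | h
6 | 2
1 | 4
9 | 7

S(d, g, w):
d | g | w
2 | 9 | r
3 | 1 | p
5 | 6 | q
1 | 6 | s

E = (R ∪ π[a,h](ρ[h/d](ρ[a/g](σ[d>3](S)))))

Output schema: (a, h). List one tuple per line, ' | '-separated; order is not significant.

Row counts bottom-up:
  R → 3
  S → 4
  σ[d>3](S) → 1
  ρ[a/g](σ[d>3](S)) → 1
  ρ[h/d](ρ[a/g](σ[d>3](S))) → 1
  π[a,h](ρ[h/d](ρ[a/g](σ[d>3](S)))) → 1
  (R ∪ π[a,h](ρ[h/d](ρ[a/g](σ[d>3](S))))) → 4

== RESULT ==
a | h
1 | 4
6 | 2
6 | 5
9 | 7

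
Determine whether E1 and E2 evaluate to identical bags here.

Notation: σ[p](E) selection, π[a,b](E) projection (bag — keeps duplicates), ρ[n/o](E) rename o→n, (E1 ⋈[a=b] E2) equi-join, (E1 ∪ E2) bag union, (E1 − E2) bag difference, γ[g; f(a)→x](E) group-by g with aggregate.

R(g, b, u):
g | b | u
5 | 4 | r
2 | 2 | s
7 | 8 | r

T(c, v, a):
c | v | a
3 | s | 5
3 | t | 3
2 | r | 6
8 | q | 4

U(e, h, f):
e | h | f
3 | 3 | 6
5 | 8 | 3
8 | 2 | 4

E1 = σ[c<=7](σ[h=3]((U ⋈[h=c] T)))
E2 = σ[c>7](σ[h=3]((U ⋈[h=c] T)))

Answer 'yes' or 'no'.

E1 stepwise |·|:
  U → 3
  T → 4
  (U ⋈[h=c] T) → 4
  σ[h=3]((U ⋈[h=c] T)) → 2
  σ[c<=7](σ[h=3]((U ⋈[h=c] T))) → 2
E2 stepwise |·|:
  U → 3
  T → 4
  (U ⋈[h=c] T) → 4
  σ[h=3]((U ⋈[h=c] T)) → 2
  σ[c>7](σ[h=3]((U ⋈[h=c] T))) → 0

E1 result:
e | h | f | c | v | a
3 | 3 | 6 | 3 | s | 5
3 | 3 | 6 | 3 | t | 3
E2 result:
e | h | f | c | v | a
(0 rows)
Witness: (3, 3, 6, 3, 's', 5) appears 1× in E1 but 0× in E2.

no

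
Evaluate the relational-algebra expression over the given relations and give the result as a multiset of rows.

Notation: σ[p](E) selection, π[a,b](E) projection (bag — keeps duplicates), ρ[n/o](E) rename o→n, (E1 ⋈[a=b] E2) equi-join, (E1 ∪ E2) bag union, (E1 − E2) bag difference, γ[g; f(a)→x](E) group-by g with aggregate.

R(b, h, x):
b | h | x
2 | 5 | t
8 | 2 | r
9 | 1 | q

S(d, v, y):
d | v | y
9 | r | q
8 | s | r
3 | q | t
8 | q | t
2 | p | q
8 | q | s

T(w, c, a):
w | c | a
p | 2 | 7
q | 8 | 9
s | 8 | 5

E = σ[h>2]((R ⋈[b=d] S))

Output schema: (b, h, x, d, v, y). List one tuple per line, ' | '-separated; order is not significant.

Stepwise |·|:
  R → 3
  S → 6
  (R ⋈[b=d] S) → 5
  σ[h>2]((R ⋈[b=d] S)) → 1

== RESULT ==
b | h | x | d | v | y
2 | 5 | t | 2 | p | q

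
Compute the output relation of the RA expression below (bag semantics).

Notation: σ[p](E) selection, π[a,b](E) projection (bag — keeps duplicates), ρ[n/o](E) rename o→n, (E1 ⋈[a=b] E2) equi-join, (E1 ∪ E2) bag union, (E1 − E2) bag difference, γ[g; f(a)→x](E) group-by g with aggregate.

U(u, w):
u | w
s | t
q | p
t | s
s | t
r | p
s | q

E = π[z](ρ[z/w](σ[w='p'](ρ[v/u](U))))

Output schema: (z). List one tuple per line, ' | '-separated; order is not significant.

Per-node cardinality:
  U → 6
  ρ[v/u](U) → 6
  σ[w='p'](ρ[v/u](U)) → 2
  ρ[z/w](σ[w='p'](ρ[v/u](U))) → 2
  π[z](ρ[z/w](σ[w='p'](ρ[v/u](U)))) → 2

== RESULT ==
z
p
p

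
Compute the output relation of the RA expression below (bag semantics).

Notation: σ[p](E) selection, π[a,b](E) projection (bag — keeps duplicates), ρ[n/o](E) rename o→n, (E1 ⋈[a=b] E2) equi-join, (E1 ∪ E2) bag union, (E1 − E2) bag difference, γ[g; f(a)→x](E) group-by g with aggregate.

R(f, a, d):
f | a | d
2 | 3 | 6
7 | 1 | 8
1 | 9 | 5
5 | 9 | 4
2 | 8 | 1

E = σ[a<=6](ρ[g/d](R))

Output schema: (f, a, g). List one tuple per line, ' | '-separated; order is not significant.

Stepwise |·|:
  R → 5
  ρ[g/d](R) → 5
  σ[a<=6](ρ[g/d](R)) → 2

== RESULT ==
f | a | g
2 | 3 | 6
7 | 1 | 8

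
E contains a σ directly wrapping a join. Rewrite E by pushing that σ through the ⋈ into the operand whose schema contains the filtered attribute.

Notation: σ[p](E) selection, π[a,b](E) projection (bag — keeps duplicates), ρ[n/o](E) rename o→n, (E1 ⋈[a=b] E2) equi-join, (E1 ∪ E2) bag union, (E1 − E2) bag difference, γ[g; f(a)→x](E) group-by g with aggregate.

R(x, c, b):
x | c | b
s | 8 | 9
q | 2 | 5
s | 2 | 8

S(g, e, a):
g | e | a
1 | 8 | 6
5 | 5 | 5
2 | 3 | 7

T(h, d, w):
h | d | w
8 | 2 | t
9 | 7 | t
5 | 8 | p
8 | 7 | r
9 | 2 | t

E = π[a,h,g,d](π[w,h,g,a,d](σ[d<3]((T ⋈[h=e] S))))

σ filters on d, owned by the left side.
E' = π[a,h,g,d](π[w,h,g,a,d]((σ[d<3](T) ⋈[h=e] S)))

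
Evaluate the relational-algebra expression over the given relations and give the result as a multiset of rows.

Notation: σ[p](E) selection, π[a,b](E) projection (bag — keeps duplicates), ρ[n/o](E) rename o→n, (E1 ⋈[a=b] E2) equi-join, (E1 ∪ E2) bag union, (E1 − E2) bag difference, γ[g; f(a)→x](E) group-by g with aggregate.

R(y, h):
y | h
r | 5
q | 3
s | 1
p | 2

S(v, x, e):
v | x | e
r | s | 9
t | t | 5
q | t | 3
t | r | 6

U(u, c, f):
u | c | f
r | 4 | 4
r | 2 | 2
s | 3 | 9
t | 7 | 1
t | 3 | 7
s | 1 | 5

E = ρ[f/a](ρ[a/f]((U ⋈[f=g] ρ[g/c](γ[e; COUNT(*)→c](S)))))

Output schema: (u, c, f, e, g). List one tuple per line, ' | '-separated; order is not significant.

Per-node cardinality:
  U → 6
  S → 4
  γ[e; COUNT(*)→c](S) → 4
  ρ[g/c](γ[e; COUNT(*)→c](S)) → 4
  (U ⋈[f=g] ρ[g/c](γ[e; COUNT(*)→c](S))) → 4
  ρ[a/f]((U ⋈[f=g] ρ[g/c](γ[e; COUNT(*)→c](S)))) → 4
  ρ[f/a](ρ[a/f]((U ⋈[f=g] ρ[g/c](γ[e; COUNT(*)→c](S))))) → 4

== RESULT ==
u | c | f | e | g
t | 7 | 1 | 3 | 1
t | 7 | 1 | 5 | 1
t | 7 | 1 | 6 | 1
t | 7 | 1 | 9 | 1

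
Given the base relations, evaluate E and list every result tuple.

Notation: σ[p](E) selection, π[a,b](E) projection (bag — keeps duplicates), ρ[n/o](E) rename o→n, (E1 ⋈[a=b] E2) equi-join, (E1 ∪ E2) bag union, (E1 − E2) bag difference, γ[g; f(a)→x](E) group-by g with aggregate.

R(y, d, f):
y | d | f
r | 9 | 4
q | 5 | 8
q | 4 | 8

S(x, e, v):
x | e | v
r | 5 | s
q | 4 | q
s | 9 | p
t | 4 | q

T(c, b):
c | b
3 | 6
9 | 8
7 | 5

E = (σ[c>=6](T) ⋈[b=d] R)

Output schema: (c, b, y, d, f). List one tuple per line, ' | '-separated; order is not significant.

Row counts bottom-up:
  T → 3
  σ[c>=6](T) → 2
  R → 3
  (σ[c>=6](T) ⋈[b=d] R) → 1

== RESULT ==
c | b | y | d | f
7 | 5 | q | 5 | 8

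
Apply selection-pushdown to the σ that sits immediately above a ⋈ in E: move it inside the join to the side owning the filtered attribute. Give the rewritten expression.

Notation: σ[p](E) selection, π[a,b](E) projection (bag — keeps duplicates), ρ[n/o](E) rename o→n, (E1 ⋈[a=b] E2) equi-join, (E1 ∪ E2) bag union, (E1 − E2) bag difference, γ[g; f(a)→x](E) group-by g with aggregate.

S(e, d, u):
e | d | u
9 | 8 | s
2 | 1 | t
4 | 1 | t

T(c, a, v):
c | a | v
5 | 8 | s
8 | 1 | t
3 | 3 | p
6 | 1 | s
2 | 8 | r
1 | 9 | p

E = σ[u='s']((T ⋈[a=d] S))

σ filters on u, owned by the right side.
E' = (T ⋈[a=d] σ[u='s'](S))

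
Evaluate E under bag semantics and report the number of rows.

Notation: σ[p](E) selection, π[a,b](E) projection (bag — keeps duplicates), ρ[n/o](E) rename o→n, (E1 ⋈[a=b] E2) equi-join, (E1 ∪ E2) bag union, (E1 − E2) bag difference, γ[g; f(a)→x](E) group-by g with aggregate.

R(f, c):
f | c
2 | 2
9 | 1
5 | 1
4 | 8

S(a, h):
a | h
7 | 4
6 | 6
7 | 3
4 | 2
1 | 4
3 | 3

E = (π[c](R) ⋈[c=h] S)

Stepwise |·|:
  R → 4
  π[c](R) → 4
  S → 6
  (π[c](R) ⋈[c=h] S) → 1

|E| = 1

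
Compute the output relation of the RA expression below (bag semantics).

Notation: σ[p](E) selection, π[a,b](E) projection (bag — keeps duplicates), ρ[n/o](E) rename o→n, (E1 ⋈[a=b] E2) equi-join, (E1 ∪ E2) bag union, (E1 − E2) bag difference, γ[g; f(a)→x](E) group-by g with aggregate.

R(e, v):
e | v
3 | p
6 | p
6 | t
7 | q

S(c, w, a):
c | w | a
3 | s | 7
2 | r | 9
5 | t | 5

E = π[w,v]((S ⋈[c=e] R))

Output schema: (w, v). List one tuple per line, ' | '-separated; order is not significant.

Per-node cardinality:
  S → 3
  R → 4
  (S ⋈[c=e] R) → 1
  π[w,v]((S ⋈[c=e] R)) → 1

== RESULT ==
w | v
s | p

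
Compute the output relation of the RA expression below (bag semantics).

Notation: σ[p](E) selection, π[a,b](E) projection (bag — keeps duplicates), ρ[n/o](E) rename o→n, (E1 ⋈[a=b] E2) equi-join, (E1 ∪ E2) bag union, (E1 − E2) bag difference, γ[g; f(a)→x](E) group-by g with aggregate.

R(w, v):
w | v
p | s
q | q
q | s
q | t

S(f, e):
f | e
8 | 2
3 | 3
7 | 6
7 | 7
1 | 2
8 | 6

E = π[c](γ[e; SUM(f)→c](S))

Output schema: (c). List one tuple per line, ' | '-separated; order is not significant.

Stepwise |·|:
  S → 6
  γ[e; SUM(f)→c](S) → 4
  π[c](γ[e; SUM(f)→c](S)) → 4

== RESULT ==
c
3
7
9
15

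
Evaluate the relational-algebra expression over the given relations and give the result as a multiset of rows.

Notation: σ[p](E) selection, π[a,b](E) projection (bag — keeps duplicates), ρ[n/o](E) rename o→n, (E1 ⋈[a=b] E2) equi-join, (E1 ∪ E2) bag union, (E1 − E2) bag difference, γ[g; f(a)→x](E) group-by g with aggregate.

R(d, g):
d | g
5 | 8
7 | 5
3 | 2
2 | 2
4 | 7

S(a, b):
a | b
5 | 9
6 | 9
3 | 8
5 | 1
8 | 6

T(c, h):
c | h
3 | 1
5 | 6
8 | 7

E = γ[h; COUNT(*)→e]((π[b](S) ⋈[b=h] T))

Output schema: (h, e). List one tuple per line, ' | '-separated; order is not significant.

Per-node cardinality:
  S → 5
  π[b](S) → 5
  T → 3
  (π[b](S) ⋈[b=h] T) → 2
  γ[h; COUNT(*)→e]((π[b](S) ⋈[b=h] T)) → 2

== RESULT ==
h | e
1 | 1
6 | 1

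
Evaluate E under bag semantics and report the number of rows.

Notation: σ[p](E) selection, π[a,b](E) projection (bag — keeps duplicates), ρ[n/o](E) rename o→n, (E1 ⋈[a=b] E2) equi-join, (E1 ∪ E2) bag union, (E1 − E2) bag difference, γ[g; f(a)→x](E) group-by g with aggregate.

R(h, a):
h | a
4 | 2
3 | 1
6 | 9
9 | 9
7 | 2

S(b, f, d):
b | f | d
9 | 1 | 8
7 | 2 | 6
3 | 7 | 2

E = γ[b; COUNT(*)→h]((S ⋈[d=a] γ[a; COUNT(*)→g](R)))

Subexpression sizes:
  S → 3
  R → 5
  γ[a; COUNT(*)→g](R) → 3
  (S ⋈[d=a] γ[a; COUNT(*)→g](R)) → 1
  γ[b; COUNT(*)→h]((S ⋈[d=a] γ[a; COUNT(*)→g](R))) → 1

|E| = 1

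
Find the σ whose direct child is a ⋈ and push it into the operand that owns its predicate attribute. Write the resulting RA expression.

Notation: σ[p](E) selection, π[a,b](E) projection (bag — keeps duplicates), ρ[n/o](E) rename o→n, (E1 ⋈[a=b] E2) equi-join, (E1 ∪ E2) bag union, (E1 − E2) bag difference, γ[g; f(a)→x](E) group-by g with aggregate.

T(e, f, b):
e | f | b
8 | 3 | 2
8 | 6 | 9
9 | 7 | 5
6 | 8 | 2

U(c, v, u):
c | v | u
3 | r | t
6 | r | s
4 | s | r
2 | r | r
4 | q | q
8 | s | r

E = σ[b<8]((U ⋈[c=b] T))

σ filters on b, owned by the right side.
E' = (U ⋈[c=b] σ[b<8](T))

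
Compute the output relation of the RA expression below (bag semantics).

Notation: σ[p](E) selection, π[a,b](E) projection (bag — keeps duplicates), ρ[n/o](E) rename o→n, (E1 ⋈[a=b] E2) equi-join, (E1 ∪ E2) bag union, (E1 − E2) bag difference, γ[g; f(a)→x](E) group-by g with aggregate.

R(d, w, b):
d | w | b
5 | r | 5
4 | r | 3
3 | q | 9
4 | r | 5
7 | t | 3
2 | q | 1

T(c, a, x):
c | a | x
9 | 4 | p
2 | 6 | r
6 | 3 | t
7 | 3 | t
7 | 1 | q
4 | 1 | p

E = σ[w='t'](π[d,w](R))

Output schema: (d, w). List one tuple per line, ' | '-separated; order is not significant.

Stepwise |·|:
  R → 6
  π[d,w](R) → 6
  σ[w='t'](π[d,w](R)) → 1

== RESULT ==
d | w
7 | t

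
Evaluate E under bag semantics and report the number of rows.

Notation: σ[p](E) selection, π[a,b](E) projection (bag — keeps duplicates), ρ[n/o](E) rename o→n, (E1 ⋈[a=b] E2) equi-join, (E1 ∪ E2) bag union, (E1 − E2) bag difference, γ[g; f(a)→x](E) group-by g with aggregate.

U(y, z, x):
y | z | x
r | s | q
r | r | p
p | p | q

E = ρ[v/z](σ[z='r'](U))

Stepwise |·|:
  U → 3
  σ[z='r'](U) → 1
  ρ[v/z](σ[z='r'](U)) → 1

|E| = 1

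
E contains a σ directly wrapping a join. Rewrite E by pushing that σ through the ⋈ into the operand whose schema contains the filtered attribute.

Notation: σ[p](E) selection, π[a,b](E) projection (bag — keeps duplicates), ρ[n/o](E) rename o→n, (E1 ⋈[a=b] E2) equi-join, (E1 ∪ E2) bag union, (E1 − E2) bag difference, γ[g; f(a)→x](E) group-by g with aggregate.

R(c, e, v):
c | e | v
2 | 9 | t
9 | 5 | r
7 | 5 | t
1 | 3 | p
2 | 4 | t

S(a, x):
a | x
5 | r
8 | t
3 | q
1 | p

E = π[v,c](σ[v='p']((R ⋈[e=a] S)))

σ filters on v, owned by the left side.
E' = π[v,c]((σ[v='p'](R) ⋈[e=a] S))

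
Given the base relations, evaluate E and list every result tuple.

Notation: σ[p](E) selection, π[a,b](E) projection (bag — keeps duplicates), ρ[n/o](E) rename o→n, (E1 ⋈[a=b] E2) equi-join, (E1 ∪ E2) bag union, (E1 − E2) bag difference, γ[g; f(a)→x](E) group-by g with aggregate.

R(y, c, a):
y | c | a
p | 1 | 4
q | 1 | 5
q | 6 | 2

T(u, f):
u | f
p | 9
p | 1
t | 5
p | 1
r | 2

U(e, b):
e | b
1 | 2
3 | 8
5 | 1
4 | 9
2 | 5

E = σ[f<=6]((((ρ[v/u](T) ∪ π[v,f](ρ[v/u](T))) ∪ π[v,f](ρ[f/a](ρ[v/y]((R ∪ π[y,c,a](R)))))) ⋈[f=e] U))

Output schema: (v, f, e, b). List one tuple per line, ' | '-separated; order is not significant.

Row counts bottom-up:
  T → 5
  ρ[v/u](T) → 5
  T → 5
  ρ[v/u](T) → 5
  π[v,f](ρ[v/u](T)) → 5
  (ρ[v/u](T) ∪ π[v,f](ρ[v/u](T))) → 10
  R → 3
  R → 3
  π[y,c,a](R) → 3
  (R ∪ π[y,c,a](R)) → 6
  ρ[v/y]((R ∪ π[y,c,a](R))) → 6
  ρ[f/a](ρ[v/y]((R ∪ π[y,c,a](R)))) → 6
  π[v,f](ρ[f/a](ρ[v/y]((R ∪ π[y,c,a](R))))) → 6
  ((ρ[v/u](T) ∪ π[v,f](ρ[v/u](T))) ∪ π[v,f](ρ[f/a](ρ[v/y]((R ∪ π[y,c,a](R)))))) → 16
  U → 5
  (((ρ[v/u](T) ∪ π[v,f](ρ[v/u](T))) ∪ π[v,f](ρ[f/a](ρ[v/y]((R ∪ π[y,c,a](R)))))) ⋈[f=e] U) → 14
  σ[f<=6]((((ρ[v/u](T) ∪ π[v,f](ρ[v/u](T))) ∪ π[v,f](ρ[f/a](ρ[v/y]((R ∪ π[y,c,a](R)))))) ⋈[f=e] U)) → 14

== RESULT ==
v | f | e | b
p | 1 | 1 | 2
p | 1 | 1 | 2
p | 1 | 1 | 2
p | 1 | 1 | 2
p | 4 | 4 | 9
p | 4 | 4 | 9
q | 2 | 2 | 5
q | 2 | 2 | 5
q | 5 | 5 | 1
q | 5 | 5 | 1
r | 2 | 2 | 5
r | 2 | 2 | 5
t | 5 | 5 | 1
t | 5 | 5 | 1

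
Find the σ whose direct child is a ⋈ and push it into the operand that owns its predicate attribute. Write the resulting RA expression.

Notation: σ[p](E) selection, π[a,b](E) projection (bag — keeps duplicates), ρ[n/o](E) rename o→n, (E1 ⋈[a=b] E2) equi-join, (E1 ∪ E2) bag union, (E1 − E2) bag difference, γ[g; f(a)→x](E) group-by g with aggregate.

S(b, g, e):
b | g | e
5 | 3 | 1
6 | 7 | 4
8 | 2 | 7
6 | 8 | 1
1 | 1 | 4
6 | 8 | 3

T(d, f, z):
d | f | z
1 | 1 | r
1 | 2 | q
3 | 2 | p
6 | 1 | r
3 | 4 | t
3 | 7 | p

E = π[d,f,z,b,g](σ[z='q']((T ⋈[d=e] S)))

σ filters on z, owned by the left side.
E' = π[d,f,z,b,g]((σ[z='q'](T) ⋈[d=e] S))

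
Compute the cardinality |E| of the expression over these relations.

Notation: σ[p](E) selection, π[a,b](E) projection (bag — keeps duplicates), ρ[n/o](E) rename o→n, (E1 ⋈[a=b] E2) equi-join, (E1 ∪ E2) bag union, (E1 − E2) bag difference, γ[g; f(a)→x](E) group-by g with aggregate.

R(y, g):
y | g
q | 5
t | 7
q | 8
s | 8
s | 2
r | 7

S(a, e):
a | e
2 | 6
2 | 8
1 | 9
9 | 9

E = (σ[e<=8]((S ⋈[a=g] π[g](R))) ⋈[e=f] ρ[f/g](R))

Stepwise |·|:
  S → 4
  R → 6
  π[g](R) → 6
  (S ⋈[a=g] π[g](R)) → 2
  σ[e<=8]((S ⋈[a=g] π[g](R))) → 2
  R → 6
  ρ[f/g](R) → 6
  (σ[e<=8]((S ⋈[a=g] π[g](R))) ⋈[e=f] ρ[f/g](R)) → 2

|E| = 2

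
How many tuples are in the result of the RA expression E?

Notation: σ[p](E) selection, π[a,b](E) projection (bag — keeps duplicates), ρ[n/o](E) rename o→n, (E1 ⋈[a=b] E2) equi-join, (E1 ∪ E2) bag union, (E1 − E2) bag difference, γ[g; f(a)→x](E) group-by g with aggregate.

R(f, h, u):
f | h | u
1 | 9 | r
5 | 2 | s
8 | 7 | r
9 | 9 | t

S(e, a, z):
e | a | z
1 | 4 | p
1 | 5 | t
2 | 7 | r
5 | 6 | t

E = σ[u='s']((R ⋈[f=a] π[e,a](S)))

Row counts bottom-up:
  R → 4
  S → 4
  π[e,a](S) → 4
  (R ⋈[f=a] π[e,a](S)) → 1
  σ[u='s']((R ⋈[f=a] π[e,a](S))) → 1

|E| = 1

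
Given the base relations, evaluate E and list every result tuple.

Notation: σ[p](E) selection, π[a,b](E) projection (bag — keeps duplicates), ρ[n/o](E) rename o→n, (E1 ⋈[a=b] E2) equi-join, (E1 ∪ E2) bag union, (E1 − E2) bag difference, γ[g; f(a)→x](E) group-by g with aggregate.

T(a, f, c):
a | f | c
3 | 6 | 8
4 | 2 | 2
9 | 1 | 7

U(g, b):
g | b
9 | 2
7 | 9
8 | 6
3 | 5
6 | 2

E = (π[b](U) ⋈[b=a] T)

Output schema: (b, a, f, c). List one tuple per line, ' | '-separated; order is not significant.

Stepwise |·|:
  U → 5
  π[b](U) → 5
  T → 3
  (π[b](U) ⋈[b=a] T) → 1

== RESULT ==
b | a | f | c
9 | 9 | 1 | 7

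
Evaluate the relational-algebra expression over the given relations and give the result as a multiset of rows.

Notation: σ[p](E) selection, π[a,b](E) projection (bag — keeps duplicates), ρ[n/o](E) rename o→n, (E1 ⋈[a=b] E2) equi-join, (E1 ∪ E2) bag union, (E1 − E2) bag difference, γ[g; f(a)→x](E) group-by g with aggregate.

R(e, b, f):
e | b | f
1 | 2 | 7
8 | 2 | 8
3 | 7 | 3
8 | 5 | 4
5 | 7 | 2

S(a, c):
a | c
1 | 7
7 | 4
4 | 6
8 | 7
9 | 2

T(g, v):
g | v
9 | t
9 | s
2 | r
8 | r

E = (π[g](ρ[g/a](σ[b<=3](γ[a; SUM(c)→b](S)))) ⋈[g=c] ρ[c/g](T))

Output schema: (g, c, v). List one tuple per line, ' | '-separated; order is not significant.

Per-node cardinality:
  S → 5
  γ[a; SUM(c)→b](S) → 5
  σ[b<=3](γ[a; SUM(c)→b](S)) → 1
  ρ[g/a](σ[b<=3](γ[a; SUM(c)→b](S))) → 1
  π[g](ρ[g/a](σ[b<=3](γ[a; SUM(c)→b](S)))) → 1
  T → 4
  ρ[c/g](T) → 4
  (π[g](ρ[g/a](σ[b<=3](γ[a; SUM(c)→b](S)))) ⋈[g=c] ρ[c/g](T)) → 2

== RESULT ==
g | c | v
9 | 9 | s
9 | 9 | t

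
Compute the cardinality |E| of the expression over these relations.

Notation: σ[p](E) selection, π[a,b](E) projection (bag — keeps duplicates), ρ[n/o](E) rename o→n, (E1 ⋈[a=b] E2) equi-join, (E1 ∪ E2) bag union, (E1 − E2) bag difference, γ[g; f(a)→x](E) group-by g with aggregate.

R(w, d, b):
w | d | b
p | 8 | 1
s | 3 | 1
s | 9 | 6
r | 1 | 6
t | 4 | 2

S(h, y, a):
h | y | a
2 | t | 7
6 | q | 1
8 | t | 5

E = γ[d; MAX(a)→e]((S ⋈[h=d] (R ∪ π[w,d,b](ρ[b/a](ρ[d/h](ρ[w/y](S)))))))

Subexpression sizes:
  S → 3
  R → 5
  S → 3
  ρ[w/y](S) → 3
  ρ[d/h](ρ[w/y](S)) → 3
  ρ[b/a](ρ[d/h](ρ[w/y](S))) → 3
  π[w,d,b](ρ[b/a](ρ[d/h](ρ[w/y](S)))) → 3
  (R ∪ π[w,d,b](ρ[b/a](ρ[d/h](ρ[w/y](S))))) → 8
  (S ⋈[h=d] (R ∪ π[w,d,b](ρ[b/a](ρ[d/h](ρ[w/y](S)))))) → 4
  γ[d; MAX(a)→e]((S ⋈[h=d] (R ∪ π[w,d,b](ρ[b/a](ρ[d/h](ρ[w/y](S))))))) → 3

|E| = 3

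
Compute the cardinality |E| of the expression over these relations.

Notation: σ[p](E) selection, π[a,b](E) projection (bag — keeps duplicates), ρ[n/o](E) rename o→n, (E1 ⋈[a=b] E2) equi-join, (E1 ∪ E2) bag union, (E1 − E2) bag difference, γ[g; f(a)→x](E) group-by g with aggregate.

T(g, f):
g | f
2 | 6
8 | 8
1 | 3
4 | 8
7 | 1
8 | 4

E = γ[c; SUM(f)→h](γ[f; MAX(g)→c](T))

Stepwise |·|:
  T → 6
  γ[f; MAX(g)→c](T) → 5
  γ[c; SUM(f)→h](γ[f; MAX(g)→c](T)) → 4

|E| = 4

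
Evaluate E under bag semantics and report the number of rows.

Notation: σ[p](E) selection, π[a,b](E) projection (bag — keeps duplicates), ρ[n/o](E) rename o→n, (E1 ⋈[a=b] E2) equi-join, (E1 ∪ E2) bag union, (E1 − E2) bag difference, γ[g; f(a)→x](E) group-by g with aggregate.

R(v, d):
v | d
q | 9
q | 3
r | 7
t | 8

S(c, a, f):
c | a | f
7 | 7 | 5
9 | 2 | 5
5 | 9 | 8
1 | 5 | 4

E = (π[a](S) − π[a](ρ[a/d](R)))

Stepwise |·|:
  S → 4
  π[a](S) → 4
  R → 4
  ρ[a/d](R) → 4
  π[a](ρ[a/d](R)) → 4
  (π[a](S) − π[a](ρ[a/d](R))) → 2

|E| = 2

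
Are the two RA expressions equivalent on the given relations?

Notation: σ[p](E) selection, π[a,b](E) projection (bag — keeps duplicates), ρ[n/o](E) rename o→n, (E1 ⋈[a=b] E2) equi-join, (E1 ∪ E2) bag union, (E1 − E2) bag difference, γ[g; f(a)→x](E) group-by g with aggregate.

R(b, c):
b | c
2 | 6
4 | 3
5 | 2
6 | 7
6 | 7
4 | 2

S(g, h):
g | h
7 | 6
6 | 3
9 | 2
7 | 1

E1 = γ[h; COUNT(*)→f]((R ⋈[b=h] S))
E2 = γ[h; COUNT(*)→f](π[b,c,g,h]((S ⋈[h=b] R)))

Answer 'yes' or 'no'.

E1 subexpression sizes:
  R → 6
  S → 4
  (R ⋈[b=h] S) → 3
  γ[h; COUNT(*)→f]((R ⋈[b=h] S)) → 2
E2 subexpression sizes:
  S → 4
  R → 6
  (S ⋈[h=b] R) → 3
  π[b,c,g,h]((S ⋈[h=b] R)) → 3
  γ[h; COUNT(*)→f](π[b,c,g,h]((S ⋈[h=b] R))) → 2

E1 and E2 produce the same multiset:
h | f
2 | 1
6 | 2

yes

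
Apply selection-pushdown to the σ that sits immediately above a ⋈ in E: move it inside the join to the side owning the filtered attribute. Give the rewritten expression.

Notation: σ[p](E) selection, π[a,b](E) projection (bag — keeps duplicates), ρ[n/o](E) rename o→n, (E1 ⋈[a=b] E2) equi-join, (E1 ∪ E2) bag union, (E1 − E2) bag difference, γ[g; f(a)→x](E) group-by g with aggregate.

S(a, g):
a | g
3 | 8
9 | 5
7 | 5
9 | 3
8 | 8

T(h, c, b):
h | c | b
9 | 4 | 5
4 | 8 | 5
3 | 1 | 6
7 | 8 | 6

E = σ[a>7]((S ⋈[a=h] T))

σ filters on a, owned by the left side.
E' = (σ[a>7](S) ⋈[a=h] T)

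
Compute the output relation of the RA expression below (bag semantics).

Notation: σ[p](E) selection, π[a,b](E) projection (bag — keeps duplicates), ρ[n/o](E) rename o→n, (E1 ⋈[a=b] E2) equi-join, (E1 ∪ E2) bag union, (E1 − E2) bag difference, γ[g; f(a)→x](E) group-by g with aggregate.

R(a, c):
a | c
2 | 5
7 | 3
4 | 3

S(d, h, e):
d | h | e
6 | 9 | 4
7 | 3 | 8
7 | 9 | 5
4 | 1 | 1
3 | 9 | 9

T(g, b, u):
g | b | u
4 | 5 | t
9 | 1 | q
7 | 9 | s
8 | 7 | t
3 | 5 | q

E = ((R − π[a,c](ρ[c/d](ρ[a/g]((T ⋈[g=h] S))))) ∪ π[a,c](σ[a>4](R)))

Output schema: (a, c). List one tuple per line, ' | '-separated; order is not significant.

Per-node cardinality:
  R → 3
  T → 5
  S → 5
  (T ⋈[g=h] S) → 4
  ρ[a/g]((T ⋈[g=h] S)) → 4
  ρ[c/d](ρ[a/g]((T ⋈[g=h] S))) → 4
  π[a,c](ρ[c/d](ρ[a/g]((T ⋈[g=h] S)))) → 4
  (R − π[a,c](ρ[c/d](ρ[a/g]((T ⋈[g=h] S))))) → 3
  R → 3
  σ[a>4](R) → 1
  π[a,c](σ[a>4](R)) → 1
  ((R − π[a,c](ρ[c/d](ρ[a/g]((T ⋈[g=h] S))))) ∪ π[a,c](σ[a>4](R))) → 4

== RESULT ==
a | c
2 | 5
4 | 3
7 | 3
7 | 3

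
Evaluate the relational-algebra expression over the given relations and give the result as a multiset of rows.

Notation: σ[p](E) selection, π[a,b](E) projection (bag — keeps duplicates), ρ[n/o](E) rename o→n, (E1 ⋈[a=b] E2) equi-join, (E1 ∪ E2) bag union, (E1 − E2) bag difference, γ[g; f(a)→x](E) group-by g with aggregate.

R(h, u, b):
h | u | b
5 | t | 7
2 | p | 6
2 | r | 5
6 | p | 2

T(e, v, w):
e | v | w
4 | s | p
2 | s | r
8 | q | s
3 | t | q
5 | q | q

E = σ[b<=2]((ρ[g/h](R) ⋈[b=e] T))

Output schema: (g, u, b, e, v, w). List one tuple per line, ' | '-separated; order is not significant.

Stepwise |·|:
  R → 4
  ρ[g/h](R) → 4
  T → 5
  (ρ[g/h](R) ⋈[b=e] T) → 2
  σ[b<=2]((ρ[g/h](R) ⋈[b=e] T)) → 1

== RESULT ==
g | u | b | e | v | w
6 | p | 2 | 2 | s | r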